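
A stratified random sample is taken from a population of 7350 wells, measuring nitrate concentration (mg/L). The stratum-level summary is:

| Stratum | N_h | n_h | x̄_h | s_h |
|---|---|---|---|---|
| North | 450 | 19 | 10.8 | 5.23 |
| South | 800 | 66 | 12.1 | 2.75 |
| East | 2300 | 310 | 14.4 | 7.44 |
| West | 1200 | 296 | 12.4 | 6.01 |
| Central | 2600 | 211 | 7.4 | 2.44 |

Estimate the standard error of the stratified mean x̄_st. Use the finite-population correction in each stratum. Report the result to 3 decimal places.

SE(x̄_st) ≈ 0.165

V̂(x̄_st) = Σ W_h² (1 − n_h/N_h) s_h²/n_h, with W_h = N_h/N and N = 7350:
  stratum North: (450/7350)²·(1 − 19/450)·5.23²/19 = 0.0051685
  stratum South: (800/7350)²·(1 − 66/800)·2.75²/66 = 0.00124547
  stratum East: (2300/7350)²·(1 − 310/2300)·7.44²/310 = 0.0151283
  stratum West: (1200/7350)²·(1 − 296/1200)·6.01²/296 = 0.00245037
  stratum Central: (2600/7350)²·(1 − 211/2600)·2.44²/211 = 0.00324423
V̂(x̄_st) = 0.0272369
SE(x̄_st) = √0.0272369 = 0.165036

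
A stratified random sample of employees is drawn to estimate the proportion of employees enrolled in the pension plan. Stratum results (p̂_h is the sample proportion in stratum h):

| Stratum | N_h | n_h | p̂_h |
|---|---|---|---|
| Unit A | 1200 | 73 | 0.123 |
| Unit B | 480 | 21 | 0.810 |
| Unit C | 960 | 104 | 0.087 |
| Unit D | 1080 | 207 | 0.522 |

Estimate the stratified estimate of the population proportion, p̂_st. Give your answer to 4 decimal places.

p̂_st ≈ 0.3182

N = 3720; stratum weights W_h = N_h/N.
p̂_st = Σ W_h p̂_h = (1200·0.123 + 480·0.810 + 960·0.087 + 1080·0.522)/3720 = 0.31819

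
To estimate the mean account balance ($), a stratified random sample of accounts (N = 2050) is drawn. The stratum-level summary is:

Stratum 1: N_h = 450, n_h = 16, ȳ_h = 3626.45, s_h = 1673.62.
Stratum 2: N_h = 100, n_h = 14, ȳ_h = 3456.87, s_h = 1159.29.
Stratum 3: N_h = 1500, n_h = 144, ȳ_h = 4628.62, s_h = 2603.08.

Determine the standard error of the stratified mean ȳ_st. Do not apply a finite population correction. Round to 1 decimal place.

V̂(ȳ_st) = Σ W_h² s_h²/n_h, with W_h = N_h/N and N = 2050:
  stratum 1: (450/2050)²·1673.62²/16 = 8435.5
  stratum 2: (100/2050)²·1159.29²/14 = 228.428
  stratum 3: (1500/2050)²·2603.08²/144 = 25193.4
V̂(ȳ_st) = 33857.4
SE(ȳ_st) = √33857.4 = 184.004

SE(ȳ_st) ≈ 184.0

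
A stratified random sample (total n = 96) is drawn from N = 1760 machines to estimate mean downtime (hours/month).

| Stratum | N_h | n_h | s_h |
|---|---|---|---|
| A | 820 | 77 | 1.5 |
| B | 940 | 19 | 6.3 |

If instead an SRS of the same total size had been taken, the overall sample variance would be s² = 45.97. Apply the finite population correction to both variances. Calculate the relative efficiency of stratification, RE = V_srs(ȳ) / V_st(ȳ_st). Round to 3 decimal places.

V̂(ȳ_st) = Σ W_h² (1 − n_h/N_h) s_h²/n_h, with W_h = N_h/N and N = 1760:
  stratum A: (820/1760)²·(1 − 77/820)·1.5²/77 = 0.00574737
  stratum B: (940/1760)²·(1 − 19/940)·6.3²/19 = 0.583834
V_st = 0.589582
V_srs = (1 − 96/1760)·45.97/96 = 0.452735
Relative efficiency = V_srs / V_st = 0.452735/0.589582 = 0.7679

RE ≈ 0.768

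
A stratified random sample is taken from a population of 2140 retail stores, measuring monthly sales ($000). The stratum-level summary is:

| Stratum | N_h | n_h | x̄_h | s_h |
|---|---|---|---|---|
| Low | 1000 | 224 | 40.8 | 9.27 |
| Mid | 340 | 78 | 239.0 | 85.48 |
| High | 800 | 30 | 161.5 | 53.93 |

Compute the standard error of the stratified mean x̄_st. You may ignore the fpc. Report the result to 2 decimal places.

SE(x̄_st) ≈ 4.00

V̂(x̄_st) = Σ W_h² s_h²/n_h, with W_h = N_h/N and N = 2140:
  stratum Low: (1000/2140)²·9.27²/224 = 0.0837691
  stratum Mid: (340/2140)²·85.48²/78 = 2.36464
  stratum High: (800/2140)²·53.93²/30 = 13.5485
V̂(x̄_st) = 15.9969
SE(x̄_st) = √15.9969 = 3.99962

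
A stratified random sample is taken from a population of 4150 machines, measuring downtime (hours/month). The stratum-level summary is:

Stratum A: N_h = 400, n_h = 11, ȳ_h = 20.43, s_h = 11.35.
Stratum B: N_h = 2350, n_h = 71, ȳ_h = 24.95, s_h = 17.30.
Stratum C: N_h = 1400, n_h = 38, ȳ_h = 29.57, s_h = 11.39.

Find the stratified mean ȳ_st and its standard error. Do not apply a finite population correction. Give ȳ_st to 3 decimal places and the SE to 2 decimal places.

ȳ_st ≈ 26.073, SE ≈ 1.36

ȳ_st = Σ W_h ȳ_h = (400·20.43 + 2350·24.95 + 1400·29.57)/4150 = 26.07289
V̂(ȳ_st) = Σ W_h² s_h²/n_h, with W_h = N_h/N and N = 4150:
  stratum A: (400/4150)²·11.35²/11 = 0.108798
  stratum B: (2350/4150)²·17.30²/71 = 1.35168
  stratum C: (1400/4150)²·11.39²/38 = 0.388529
V̂(ȳ_st) = 1.84901
SE(ȳ_st) = √1.84901 = 1.35978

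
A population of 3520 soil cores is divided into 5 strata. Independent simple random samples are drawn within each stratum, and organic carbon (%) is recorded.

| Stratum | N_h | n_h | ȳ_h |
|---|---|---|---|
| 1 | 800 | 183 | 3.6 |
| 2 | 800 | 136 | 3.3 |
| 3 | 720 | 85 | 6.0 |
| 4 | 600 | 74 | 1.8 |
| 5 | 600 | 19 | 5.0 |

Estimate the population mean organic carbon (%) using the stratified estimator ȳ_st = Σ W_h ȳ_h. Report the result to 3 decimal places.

ȳ_st ≈ 3.955

N = Σ N_h = 3520. Stratum weights W_h = N_h/N.
ȳ_st = (800·3.6 + 800·3.3 + 720·6.0 + 600·1.8 + 600·5.0) / 3520 = 3.95455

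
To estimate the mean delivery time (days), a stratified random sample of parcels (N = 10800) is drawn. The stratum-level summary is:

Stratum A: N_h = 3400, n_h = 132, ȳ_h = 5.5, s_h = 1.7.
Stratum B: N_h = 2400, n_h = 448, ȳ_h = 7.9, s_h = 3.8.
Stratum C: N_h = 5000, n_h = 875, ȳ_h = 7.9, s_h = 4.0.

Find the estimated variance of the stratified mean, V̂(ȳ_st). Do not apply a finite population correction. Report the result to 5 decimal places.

V̂(ȳ_st) = Σ W_h² s_h²/n_h, with W_h = N_h/N and N = 10800:
  stratum A: (3400/10800)²·1.7²/132 = 0.00216987
  stratum B: (2400/10800)²·3.8²/448 = 0.00159171
  stratum C: (5000/10800)²·4.0²/875 = 0.00391926
V̂(ȳ_st) = 0.00768085

V̂(ȳ_st) ≈ 0.00768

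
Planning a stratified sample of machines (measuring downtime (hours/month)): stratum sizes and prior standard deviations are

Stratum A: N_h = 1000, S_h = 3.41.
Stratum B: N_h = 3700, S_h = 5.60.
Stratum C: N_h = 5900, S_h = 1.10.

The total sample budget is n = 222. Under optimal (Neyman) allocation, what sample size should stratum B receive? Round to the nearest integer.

Neyman allocation: n_h = n · N_h S_h / Σ N_i S_i, with n = 222.
  stratum A: N_h·S_h = 1000·3.41 = 3410.00
  stratum B: N_h·S_h = 3700·5.60 = 20720.00
  stratum C: N_h·S_h = 5900·1.10 = 6490.00
Σ N_h S_h = 30620.00
n for stratum B = 222·20720.00/30620.00 = 150.223 → 150

150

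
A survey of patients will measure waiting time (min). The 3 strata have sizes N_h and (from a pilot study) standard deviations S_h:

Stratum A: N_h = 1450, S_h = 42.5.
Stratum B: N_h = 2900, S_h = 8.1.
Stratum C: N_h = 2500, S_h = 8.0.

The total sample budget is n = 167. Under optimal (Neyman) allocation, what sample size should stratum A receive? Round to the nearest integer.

98

Neyman allocation: n_h = n · N_h S_h / Σ N_i S_i, with n = 167.
  stratum A: N_h·S_h = 1450·42.5 = 61625.00
  stratum B: N_h·S_h = 2900·8.1 = 23490.00
  stratum C: N_h·S_h = 2500·8.0 = 20000.00
Σ N_h S_h = 105115.00
n for stratum A = 167·61625.00/105115.00 = 97.906 → 98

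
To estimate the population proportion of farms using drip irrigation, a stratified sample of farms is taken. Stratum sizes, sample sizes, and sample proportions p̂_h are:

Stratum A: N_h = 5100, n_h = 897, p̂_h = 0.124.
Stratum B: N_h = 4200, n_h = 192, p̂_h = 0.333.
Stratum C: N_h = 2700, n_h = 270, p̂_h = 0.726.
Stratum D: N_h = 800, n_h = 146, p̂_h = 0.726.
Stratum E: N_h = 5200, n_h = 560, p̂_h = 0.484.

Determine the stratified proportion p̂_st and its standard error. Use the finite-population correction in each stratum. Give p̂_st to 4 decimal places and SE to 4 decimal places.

N = 18000; stratum weights W_h = N_h/N.
p̂_st = Σ W_h p̂_h = (5100·0.124 + 4200·0.333 + 2700·0.726 + 800·0.726 + 5200·0.484)/18000 = 0.39382
V̂(p̂_st) = Σ W_h² (1 − n_h/N_h) p̂_h(1−p̂_h)/(n_h−1):
  stratum A: (5100/18000)²·(1 − 897/5100)·0.124·0.876/896 = 8.02052e-06
  stratum B: (4200/18000)²·(1 − 192/4200)·0.333·0.667/191 = 6.04183e-05
  stratum C: (2700/18000)²·(1 − 270/2700)·0.726·0.274/269 = 1.49748e-05
  stratum D: (800/18000)²·(1 − 146/800)·0.726·0.274/145 = 2.21535e-06
  stratum E: (5200/18000)²·(1 − 560/5200)·0.484·0.516/559 = 3.32705e-05
V̂(p̂_st) = 0.000118899; SE = √V̂ = 0.0109041

p̂_st ≈ 0.3938, SE ≈ 0.0109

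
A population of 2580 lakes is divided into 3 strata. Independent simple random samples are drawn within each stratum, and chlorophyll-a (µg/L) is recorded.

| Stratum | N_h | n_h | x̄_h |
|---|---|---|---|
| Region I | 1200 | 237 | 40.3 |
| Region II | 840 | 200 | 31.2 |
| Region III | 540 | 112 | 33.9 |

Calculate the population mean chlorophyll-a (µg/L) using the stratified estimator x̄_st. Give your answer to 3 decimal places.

x̄_st ≈ 35.998

N = Σ N_h = 2580. Stratum weights W_h = N_h/N.
x̄_st = (1200·40.3 + 840·31.2 + 540·33.9) / 2580 = 35.99767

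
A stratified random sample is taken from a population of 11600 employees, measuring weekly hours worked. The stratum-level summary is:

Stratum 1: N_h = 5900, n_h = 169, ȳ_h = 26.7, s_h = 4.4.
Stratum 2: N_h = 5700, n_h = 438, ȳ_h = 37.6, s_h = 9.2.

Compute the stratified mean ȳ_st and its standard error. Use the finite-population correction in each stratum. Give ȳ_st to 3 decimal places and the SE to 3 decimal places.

ȳ_st = Σ W_h ȳ_h = (5900·26.7 + 5700·37.6)/11600 = 32.05603
V̂(ȳ_st) = Σ W_h² (1 − n_h/N_h) s_h²/n_h, with W_h = N_h/N and N = 11600:
  stratum 1: (5900/11600)²·(1 − 169/5900)·4.4²/169 = 0.0287862
  stratum 2: (5700/11600)²·(1 − 438/5700)·9.2²/438 = 0.0430736
V̂(ȳ_st) = 0.0718599
SE(ȳ_st) = √0.0718599 = 0.268067

ȳ_st ≈ 32.056, SE ≈ 0.268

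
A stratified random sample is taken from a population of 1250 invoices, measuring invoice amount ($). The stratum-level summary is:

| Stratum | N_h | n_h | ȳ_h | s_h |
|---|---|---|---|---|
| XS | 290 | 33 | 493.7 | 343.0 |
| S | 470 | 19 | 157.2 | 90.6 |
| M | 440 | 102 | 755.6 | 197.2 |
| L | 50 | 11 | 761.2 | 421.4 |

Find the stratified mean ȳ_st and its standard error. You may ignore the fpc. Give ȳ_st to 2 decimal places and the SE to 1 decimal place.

ȳ_st = Σ W_h ȳ_h = (290·493.7 + 470·157.2 + 440·755.6 + 50·761.2)/1250 = 470.06480
V̂(ȳ_st) = Σ W_h² s_h²/n_h, with W_h = N_h/N and N = 1250:
  stratum XS: (290/1250)²·343.0²/33 = 191.889
  stratum S: (470/1250)²·90.6²/19 = 61.0771
  stratum M: (440/1250)²·197.2²/102 = 47.2388
  stratum L: (50/1250)²·421.4²/11 = 25.8295
V̂(ȳ_st) = 326.035
SE(ȳ_st) = √326.035 = 18.0564

ȳ_st ≈ 470.06, SE ≈ 18.1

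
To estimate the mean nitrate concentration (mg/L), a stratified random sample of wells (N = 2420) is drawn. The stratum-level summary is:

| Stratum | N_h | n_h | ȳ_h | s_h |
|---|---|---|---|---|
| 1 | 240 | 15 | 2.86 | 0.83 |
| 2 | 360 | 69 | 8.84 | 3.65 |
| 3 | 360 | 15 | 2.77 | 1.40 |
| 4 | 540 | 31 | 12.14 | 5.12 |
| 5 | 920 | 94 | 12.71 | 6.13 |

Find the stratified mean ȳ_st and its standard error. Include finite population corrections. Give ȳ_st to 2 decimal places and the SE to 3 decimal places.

ȳ_st = Σ W_h ȳ_h = (240·2.86 + 360·8.84 + 360·2.77 + 540·12.14 + 920·12.71)/2420 = 9.55157
V̂(ȳ_st) = Σ W_h² (1 − n_h/N_h) s_h²/n_h, with W_h = N_h/N and N = 2420:
  stratum 1: (240/2420)²·(1 − 15/240)·0.83²/15 = 0.000423475
  stratum 2: (360/2420)²·(1 − 69/360)·3.65²/69 = 0.00345383
  stratum 3: (360/2420)²·(1 − 15/360)·1.40²/15 = 0.00277112
  stratum 4: (540/2420)²·(1 − 31/540)·5.12²/31 = 0.039688
  stratum 5: (920/2420)²·(1 − 94/920)·6.13²/94 = 0.0518717
V̂(ȳ_st) = 0.0982081
SE(ȳ_st) = √0.0982081 = 0.313382

ȳ_st ≈ 9.55, SE ≈ 0.313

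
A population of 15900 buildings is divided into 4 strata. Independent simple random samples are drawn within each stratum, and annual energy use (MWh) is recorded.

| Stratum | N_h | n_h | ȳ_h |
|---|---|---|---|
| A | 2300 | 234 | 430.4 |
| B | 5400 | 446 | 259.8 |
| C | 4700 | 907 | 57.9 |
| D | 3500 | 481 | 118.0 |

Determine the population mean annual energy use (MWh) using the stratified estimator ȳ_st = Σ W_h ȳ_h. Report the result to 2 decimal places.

N = Σ N_h = 15900. Stratum weights W_h = N_h/N.
ȳ_st = (2300·430.4 + 5400·259.8 + 4700·57.9 + 3500·118.0) / 15900 = 193.5830

ȳ_st ≈ 193.58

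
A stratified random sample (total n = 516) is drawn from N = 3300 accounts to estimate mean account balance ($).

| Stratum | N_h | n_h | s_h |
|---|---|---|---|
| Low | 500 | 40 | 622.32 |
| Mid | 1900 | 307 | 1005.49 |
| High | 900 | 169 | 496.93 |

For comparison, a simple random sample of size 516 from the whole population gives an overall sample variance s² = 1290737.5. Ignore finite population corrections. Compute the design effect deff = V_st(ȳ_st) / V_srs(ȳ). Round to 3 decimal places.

V̂(ȳ_st) = Σ W_h² s_h²/n_h, with W_h = N_h/N and N = 3300:
  stratum Low: (500/3300)²·622.32²/40 = 222.269
  stratum Mid: (1900/3300)²·1005.49²/307 = 1091.68
  stratum High: (900/3300)²·496.93²/169 = 108.683
V_st = 1422.63
V_srs = s²/n = 1290737.5/516 = 2501.43
deff = V_st / V_srs = 1422.63/2501.43 = 0.5687

deff ≈ 0.569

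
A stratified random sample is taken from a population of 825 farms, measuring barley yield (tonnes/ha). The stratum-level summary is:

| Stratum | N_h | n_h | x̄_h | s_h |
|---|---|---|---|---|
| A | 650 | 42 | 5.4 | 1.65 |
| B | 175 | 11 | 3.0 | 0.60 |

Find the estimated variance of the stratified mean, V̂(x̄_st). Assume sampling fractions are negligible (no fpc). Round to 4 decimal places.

V̂(x̄_st) = Σ W_h² s_h²/n_h, with W_h = N_h/N and N = 825:
  stratum A: (650/825)²·1.65²/42 = 0.0402381
  stratum B: (175/825)²·0.60²/11 = 0.00147258
V̂(x̄_st) = 0.0417107

V̂(x̄_st) ≈ 0.0417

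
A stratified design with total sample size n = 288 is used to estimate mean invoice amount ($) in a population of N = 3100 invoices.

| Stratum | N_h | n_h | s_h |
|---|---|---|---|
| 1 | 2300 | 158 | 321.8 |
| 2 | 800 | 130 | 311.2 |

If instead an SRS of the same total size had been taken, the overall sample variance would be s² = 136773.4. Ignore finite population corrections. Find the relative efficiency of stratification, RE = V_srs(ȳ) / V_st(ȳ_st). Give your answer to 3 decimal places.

RE ≈ 1.157

V̂(ȳ_st) = Σ W_h² s_h²/n_h, with W_h = N_h/N and N = 3100:
  stratum 1: (2300/3100)²·321.8²/158 = 360.784
  stratum 2: (800/3100)²·311.2²/130 = 49.6126
V_st = 410.397
V_srs = s²/n = 136773.4/288 = 474.908
Relative efficiency = V_srs / V_st = 474.908/410.397 = 1.1572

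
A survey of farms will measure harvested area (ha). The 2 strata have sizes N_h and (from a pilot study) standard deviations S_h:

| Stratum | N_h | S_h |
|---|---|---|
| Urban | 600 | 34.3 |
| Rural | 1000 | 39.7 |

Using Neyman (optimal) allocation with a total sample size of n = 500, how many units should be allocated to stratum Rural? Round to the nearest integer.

Neyman allocation: n_h = n · N_h S_h / Σ N_i S_i, with n = 500.
  stratum Urban: N_h·S_h = 600·34.3 = 20580.00
  stratum Rural: N_h·S_h = 1000·39.7 = 39700.00
Σ N_h S_h = 60280.00
n for stratum Rural = 500·39700.00/60280.00 = 329.297 → 329

329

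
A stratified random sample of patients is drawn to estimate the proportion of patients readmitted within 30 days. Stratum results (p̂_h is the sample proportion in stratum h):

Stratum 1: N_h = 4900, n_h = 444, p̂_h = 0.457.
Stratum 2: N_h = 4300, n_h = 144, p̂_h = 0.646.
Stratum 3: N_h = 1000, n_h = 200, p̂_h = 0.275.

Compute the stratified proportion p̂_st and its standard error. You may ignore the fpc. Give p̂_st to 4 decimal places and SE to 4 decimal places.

p̂_st ≈ 0.5188, SE ≈ 0.0206

N = 10200; stratum weights W_h = N_h/N.
p̂_st = Σ W_h p̂_h = (4900·0.457 + 4300·0.646 + 1000·0.275)/10200 = 0.51883
V̂(p̂_st) = Σ W_h² p̂_h(1−p̂_h)/(n_h−1):
  stratum 1: (4900/10200)²·0.457·0.543/443 = 0.000129272
  stratum 2: (4300/10200)²·0.646·0.354/143 = 0.000284208
  stratum 3: (1000/10200)²·0.275·0.725/199 = 9.6298e-06
V̂(p̂_st) = 0.00042311; SE = √V̂ = 0.0205696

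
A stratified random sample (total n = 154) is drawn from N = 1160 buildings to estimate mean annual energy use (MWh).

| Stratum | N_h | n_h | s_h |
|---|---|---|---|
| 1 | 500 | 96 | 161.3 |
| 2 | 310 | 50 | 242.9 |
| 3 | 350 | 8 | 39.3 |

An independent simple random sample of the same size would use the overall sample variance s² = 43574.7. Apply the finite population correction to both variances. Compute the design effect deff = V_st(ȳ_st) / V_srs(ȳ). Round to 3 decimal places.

V̂(ȳ_st) = Σ W_h² (1 − n_h/N_h) s_h²/n_h, with W_h = N_h/N and N = 1160:
  stratum 1: (500/1160)²·(1 − 96/500)·161.3²/96 = 40.6849
  stratum 2: (310/1160)²·(1 − 50/310)·242.9²/50 = 70.6812
  stratum 3: (350/1160)²·(1 − 8/350)·39.3²/8 = 17.1741
V_st = 128.54
V_srs = (1 − 154/1160)·43574.7/154 = 245.388
deff = V_st / V_srs = 128.54/245.388 = 0.5238

deff ≈ 0.524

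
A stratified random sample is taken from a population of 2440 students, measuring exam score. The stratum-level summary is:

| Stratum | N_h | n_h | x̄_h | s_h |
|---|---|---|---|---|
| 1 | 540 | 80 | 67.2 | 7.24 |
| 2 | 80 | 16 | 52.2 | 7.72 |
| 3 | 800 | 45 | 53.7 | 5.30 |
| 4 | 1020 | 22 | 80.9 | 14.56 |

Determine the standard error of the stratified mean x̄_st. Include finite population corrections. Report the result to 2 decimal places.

SE(x̄_st) ≈ 1.32

V̂(x̄_st) = Σ W_h² (1 − n_h/N_h) s_h²/n_h, with W_h = N_h/N and N = 2440:
  stratum 1: (540/2440)²·(1 − 80/540)·7.24²/80 = 0.0273375
  stratum 2: (80/2440)²·(1 − 16/80)·7.72²/16 = 0.00320335
  stratum 3: (800/2440)²·(1 − 45/800)·5.30²/45 = 0.0633281
  stratum 4: (1020/2440)²·(1 − 22/1020)·14.56²/22 = 1.6476
V̂(x̄_st) = 1.74147
SE(x̄_st) = √1.74147 = 1.31965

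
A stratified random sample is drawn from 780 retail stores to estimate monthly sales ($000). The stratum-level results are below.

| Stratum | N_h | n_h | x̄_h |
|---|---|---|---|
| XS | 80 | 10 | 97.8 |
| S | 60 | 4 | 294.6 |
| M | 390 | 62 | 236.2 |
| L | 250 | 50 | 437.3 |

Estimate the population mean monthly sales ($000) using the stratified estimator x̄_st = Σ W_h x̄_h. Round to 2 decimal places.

N = Σ N_h = 780. Stratum weights W_h = N_h/N.
x̄_st = (80·97.8 + 60·294.6 + 390·236.2 + 250·437.3) / 780 = 290.9526

x̄_st ≈ 290.95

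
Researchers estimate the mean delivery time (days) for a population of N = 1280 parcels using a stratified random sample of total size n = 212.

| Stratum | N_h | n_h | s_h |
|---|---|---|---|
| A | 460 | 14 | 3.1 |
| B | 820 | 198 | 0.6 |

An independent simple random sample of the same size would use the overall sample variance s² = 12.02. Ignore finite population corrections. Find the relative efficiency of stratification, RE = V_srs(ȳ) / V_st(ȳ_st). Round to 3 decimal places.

RE ≈ 0.634

V̂(ȳ_st) = Σ W_h² s_h²/n_h, with W_h = N_h/N and N = 1280:
  stratum A: (460/1280)²·3.1²/14 = 0.0886525
  stratum B: (820/1280)²·0.6²/198 = 0.000746183
V_st = 0.0893987
V_srs = s²/n = 12.02/212 = 0.0566981
Relative efficiency = V_srs / V_st = 0.0566981/0.0893987 = 0.6342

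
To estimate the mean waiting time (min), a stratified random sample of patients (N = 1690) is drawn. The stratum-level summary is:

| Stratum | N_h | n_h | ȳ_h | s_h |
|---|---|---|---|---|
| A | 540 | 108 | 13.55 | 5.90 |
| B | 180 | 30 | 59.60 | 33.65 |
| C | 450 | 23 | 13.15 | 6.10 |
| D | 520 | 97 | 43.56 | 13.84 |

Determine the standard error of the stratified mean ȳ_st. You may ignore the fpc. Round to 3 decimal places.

SE(ȳ_st) ≈ 0.873

V̂(ȳ_st) = Σ W_h² s_h²/n_h, with W_h = N_h/N and N = 1690:
  stratum A: (540/1690)²·5.90²/108 = 0.0329075
  stratum B: (180/1690)²·33.65²/30 = 0.428174
  stratum C: (450/1690)²·6.10²/23 = 0.114705
  stratum D: (520/1690)²·13.84²/97 = 0.186954
V̂(ȳ_st) = 0.76274
SE(ȳ_st) = √0.76274 = 0.87335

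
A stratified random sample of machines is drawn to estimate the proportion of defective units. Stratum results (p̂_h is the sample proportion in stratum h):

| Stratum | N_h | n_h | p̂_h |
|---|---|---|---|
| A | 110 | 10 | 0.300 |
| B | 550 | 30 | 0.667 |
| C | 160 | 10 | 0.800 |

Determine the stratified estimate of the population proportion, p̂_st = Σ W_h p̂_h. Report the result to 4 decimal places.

p̂_st ≈ 0.6437

N = 820; stratum weights W_h = N_h/N.
p̂_st = Σ W_h p̂_h = (110·0.300 + 550·0.667 + 160·0.800)/820 = 0.64372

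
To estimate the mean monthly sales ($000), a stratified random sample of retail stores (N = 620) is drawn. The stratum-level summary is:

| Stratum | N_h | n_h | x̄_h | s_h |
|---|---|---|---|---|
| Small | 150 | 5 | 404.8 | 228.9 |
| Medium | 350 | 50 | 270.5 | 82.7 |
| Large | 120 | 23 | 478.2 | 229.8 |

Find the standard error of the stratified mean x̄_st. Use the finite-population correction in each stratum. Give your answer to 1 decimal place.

SE(x̄_st) ≈ 26.5

V̂(x̄_st) = Σ W_h² (1 − n_h/N_h) s_h²/n_h, with W_h = N_h/N and N = 620:
  stratum Small: (150/620)²·(1 − 5/150)·228.9²/5 = 592.922
  stratum Medium: (350/620)²·(1 − 50/350)·82.7²/50 = 37.3634
  stratum Large: (120/620)²·(1 − 23/120)·229.8²/23 = 69.5251
V̂(x̄_st) = 699.81
SE(x̄_st) = √699.81 = 26.4539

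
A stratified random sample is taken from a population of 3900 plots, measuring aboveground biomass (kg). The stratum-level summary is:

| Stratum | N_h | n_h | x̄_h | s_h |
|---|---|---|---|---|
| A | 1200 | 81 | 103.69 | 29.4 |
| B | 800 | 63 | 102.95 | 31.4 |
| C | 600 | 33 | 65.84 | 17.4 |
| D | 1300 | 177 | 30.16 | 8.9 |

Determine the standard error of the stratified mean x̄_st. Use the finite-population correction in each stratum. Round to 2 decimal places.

V̂(x̄_st) = Σ W_h² (1 − n_h/N_h) s_h²/n_h, with W_h = N_h/N and N = 3900:
  stratum A: (1200/3900)²·(1 − 81/1200)·29.4²/81 = 0.942089
  stratum B: (800/3900)²·(1 − 63/800)·31.4²/63 = 0.606662
  stratum C: (600/3900)²·(1 − 33/600)·17.4²/33 = 0.205206
  stratum D: (1300/3900)²·(1 − 177/1300)·8.9²/177 = 0.0429537
V̂(x̄_st) = 1.79691
SE(x̄_st) = √1.79691 = 1.34049

SE(x̄_st) ≈ 1.34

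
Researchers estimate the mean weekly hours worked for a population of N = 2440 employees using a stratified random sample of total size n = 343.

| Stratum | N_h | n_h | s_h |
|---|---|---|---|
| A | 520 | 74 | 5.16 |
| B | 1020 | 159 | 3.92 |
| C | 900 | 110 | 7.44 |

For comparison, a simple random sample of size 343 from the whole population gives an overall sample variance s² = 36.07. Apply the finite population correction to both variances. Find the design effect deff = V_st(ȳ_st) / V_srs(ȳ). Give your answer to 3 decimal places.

V̂(ȳ_st) = Σ W_h² (1 − n_h/N_h) s_h²/n_h, with W_h = N_h/N and N = 2440:
  stratum A: (520/2440)²·(1 − 74/520)·5.16²/74 = 0.0140161
  stratum B: (1020/2440)²·(1 − 159/1020)·3.92²/159 = 0.014256
  stratum C: (900/2440)²·(1 − 110/900)·7.44²/110 = 0.0600957
V_st = 0.0883678
V_srs = (1 − 343/2440)·36.07/343 = 0.0903776
deff = V_st / V_srs = 0.0883678/0.0903776 = 0.9778

deff ≈ 0.978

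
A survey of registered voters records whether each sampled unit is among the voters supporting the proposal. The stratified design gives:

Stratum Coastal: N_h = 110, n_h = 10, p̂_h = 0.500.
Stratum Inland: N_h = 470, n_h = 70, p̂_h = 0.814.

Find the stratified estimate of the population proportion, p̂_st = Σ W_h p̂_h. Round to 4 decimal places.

N = 580; stratum weights W_h = N_h/N.
p̂_st = Σ W_h p̂_h = (110·0.500 + 470·0.814)/580 = 0.75445

p̂_st ≈ 0.7544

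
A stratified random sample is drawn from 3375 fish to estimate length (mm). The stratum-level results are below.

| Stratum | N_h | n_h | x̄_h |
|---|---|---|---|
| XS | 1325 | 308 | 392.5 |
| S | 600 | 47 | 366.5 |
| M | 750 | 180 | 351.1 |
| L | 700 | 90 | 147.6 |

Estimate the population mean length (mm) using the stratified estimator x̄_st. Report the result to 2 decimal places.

N = Σ N_h = 3375. Stratum weights W_h = N_h/N.
x̄_st = (1325·392.5 + 600·366.5 + 750·351.1 + 700·147.6) / 3375 = 327.8837

x̄_st ≈ 327.88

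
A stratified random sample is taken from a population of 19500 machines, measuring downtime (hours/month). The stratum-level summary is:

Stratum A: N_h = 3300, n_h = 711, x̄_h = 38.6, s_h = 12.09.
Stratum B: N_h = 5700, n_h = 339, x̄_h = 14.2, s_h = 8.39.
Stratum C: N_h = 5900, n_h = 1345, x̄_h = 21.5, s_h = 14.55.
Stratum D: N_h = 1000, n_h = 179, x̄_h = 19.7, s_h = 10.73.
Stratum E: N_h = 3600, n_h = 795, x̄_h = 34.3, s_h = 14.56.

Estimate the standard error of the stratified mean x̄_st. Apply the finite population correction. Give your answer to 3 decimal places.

SE(x̄_st) ≈ 0.202

V̂(x̄_st) = Σ W_h² (1 − n_h/N_h) s_h²/n_h, with W_h = N_h/N and N = 19500:
  stratum A: (3300/19500)²·(1 − 711/3300)·12.09²/711 = 0.00461913
  stratum B: (5700/19500)²·(1 − 339/5700)·8.39²/339 = 0.0166869
  stratum C: (5900/19500)²·(1 − 1345/5900)·14.55²/1345 = 0.0111244
  stratum D: (1000/19500)²·(1 − 179/1000)·10.73²/179 = 0.00138874
  stratum E: (3600/19500)²·(1 − 795/3600)·14.56²/795 = 0.00708144
V̂(x̄_st) = 0.0409006
SE(x̄_st) = √0.0409006 = 0.202239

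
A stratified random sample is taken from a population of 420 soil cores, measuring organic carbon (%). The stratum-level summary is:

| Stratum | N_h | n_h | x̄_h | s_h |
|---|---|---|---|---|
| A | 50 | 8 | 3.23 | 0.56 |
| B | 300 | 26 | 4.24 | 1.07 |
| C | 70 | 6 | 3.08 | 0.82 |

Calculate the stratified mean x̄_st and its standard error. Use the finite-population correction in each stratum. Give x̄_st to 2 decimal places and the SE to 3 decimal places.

x̄_st ≈ 3.93, SE ≈ 0.154

x̄_st = Σ W_h x̄_h = (50·3.23 + 300·4.24 + 70·3.08)/420 = 3.92643
V̂(x̄_st) = Σ W_h² (1 − n_h/N_h) s_h²/n_h, with W_h = N_h/N and N = 420:
  stratum A: (50/420)²·(1 − 8/50)·0.56²/8 = 0.000466667
  stratum B: (300/420)²·(1 − 26/300)·1.07²/26 = 0.0205195
  stratum C: (70/420)²·(1 − 6/70)·0.82²/6 = 0.00284614
V̂(x̄_st) = 0.0238323
SE(x̄_st) = √0.0238323 = 0.154377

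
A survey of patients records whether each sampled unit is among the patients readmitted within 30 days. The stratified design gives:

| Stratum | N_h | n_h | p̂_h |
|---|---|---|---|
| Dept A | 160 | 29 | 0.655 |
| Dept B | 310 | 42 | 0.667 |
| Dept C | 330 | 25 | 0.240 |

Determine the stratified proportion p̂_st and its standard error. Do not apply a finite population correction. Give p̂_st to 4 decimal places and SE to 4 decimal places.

p̂_st ≈ 0.4885, SE ≈ 0.0493

N = 800; stratum weights W_h = N_h/N.
p̂_st = Σ W_h p̂_h = (160·0.655 + 310·0.667 + 330·0.240)/800 = 0.48846
V̂(p̂_st) = Σ W_h² p̂_h(1−p̂_h)/(n_h−1):
  stratum Dept A: (160/800)²·0.655·0.345/28 = 0.000322821
  stratum Dept B: (310/800)²·0.667·0.333/41 = 0.000813448
  stratum Dept C: (330/800)²·0.240·0.760/24 = 0.00129319
V̂(p̂_st) = 0.00242946; SE = √V̂ = 0.0492895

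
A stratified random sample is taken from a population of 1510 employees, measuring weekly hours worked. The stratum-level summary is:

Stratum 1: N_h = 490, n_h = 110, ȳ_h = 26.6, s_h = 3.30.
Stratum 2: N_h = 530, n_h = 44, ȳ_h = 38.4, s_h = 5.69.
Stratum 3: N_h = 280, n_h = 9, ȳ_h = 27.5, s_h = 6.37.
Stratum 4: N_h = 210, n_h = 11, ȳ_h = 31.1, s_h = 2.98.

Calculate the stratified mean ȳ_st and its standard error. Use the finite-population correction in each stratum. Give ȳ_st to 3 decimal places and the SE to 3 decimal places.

ȳ_st = Σ W_h ȳ_h = (490·26.6 + 530·38.4 + 280·27.5 + 210·31.1)/1510 = 31.53444
V̂(ȳ_st) = Σ W_h² (1 − n_h/N_h) s_h²/n_h, with W_h = N_h/N and N = 1510:
  stratum 1: (490/1510)²·(1 − 110/490)·3.30²/110 = 0.00808465
  stratum 2: (530/1510)²·(1 − 44/530)·5.69²/44 = 0.0831247
  stratum 3: (280/1510)²·(1 − 9/280)·6.37²/9 = 0.150041
  stratum 4: (210/1510)²·(1 − 11/210)·2.98²/11 = 0.0147965
V̂(ȳ_st) = 0.256047
SE(ȳ_st) = √0.256047 = 0.506011

ȳ_st ≈ 31.534, SE ≈ 0.506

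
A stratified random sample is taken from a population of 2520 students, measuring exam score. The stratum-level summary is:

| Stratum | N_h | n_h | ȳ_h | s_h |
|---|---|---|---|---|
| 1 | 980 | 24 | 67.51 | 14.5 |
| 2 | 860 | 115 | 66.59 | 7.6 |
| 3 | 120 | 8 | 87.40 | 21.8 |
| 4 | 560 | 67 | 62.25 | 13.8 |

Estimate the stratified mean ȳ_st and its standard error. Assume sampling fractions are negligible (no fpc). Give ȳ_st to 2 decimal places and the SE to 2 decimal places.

ȳ_st ≈ 66.97, SE ≈ 1.29

ȳ_st = Σ W_h ȳ_h = (980·67.51 + 860·66.59 + 120·87.40 + 560·62.25)/2520 = 66.97429
V̂(ȳ_st) = Σ W_h² s_h²/n_h, with W_h = N_h/N and N = 2520:
  stratum 1: (980/2520)²·14.5²/24 = 1.32488
  stratum 2: (860/2520)²·7.6²/115 = 0.0584959
  stratum 3: (120/2520)²·21.8²/8 = 0.134705
  stratum 4: (560/2520)²·13.8²/67 = 0.140365
V̂(ȳ_st) = 1.65844
SE(ȳ_st) = √1.65844 = 1.28781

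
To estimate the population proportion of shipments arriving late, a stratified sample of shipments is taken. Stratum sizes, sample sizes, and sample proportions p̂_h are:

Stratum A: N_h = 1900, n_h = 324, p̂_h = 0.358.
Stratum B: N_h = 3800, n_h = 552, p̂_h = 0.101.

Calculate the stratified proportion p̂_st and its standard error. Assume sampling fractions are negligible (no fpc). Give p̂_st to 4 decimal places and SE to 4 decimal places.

N = 5700; stratum weights W_h = N_h/N.
p̂_st = Σ W_h p̂_h = (1900·0.358 + 3800·0.101)/5700 = 0.18667
V̂(p̂_st) = Σ W_h² p̂_h(1−p̂_h)/(n_h−1):
  stratum A: (1900/5700)²·0.358·0.642/323 = 7.9063e-05
  stratum B: (3800/5700)²·0.101·0.899/551 = 7.32398e-05
V̂(p̂_st) = 0.000152303; SE = √V̂ = 0.0123411

p̂_st ≈ 0.1867, SE ≈ 0.0123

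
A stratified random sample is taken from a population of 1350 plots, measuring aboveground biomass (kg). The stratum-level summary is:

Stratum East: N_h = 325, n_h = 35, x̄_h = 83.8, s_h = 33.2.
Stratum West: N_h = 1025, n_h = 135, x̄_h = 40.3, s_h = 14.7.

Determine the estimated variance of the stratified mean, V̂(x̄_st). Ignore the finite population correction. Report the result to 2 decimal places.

V̂(x̄_st) ≈ 2.75

V̂(x̄_st) = Σ W_h² s_h²/n_h, with W_h = N_h/N and N = 1350:
  stratum East: (325/1350)²·33.2²/35 = 1.82519
  stratum West: (1025/1350)²·14.7²/135 = 0.922744
V̂(x̄_st) = 2.74793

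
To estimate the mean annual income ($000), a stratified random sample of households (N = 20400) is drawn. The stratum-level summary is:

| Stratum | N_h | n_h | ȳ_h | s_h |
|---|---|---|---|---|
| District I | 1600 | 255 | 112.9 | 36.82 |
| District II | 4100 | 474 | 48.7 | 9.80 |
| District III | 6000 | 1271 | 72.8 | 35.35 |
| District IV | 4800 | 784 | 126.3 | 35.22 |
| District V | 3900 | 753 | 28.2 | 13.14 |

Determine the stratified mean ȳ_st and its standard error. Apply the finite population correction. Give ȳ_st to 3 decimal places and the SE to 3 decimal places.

ȳ_st ≈ 75.163, SE ≈ 0.426

ȳ_st = Σ W_h ȳ_h = (1600·112.9 + 4100·48.7 + 6000·72.8 + 4800·126.3 + 3900·28.2)/20400 = 75.16324
V̂(ȳ_st) = Σ W_h² (1 − n_h/N_h) s_h²/n_h, with W_h = N_h/N and N = 20400:
  stratum District I: (1600/20400)²·(1 − 255/1600)·36.82²/255 = 0.0274922
  stratum District II: (4100/20400)²·(1 − 474/4100)·9.80²/474 = 0.00723811
  stratum District III: (6000/20400)²·(1 − 1271/6000)·35.35²/1271 = 0.0670337
  stratum District IV: (4800/20400)²·(1 − 784/4800)·35.22²/784 = 0.0732887
  stratum District V: (3900/20400)²·(1 − 753/3900)·13.14²/753 = 0.00676234
V̂(ȳ_st) = 0.181815
SE(ȳ_st) = √0.181815 = 0.426398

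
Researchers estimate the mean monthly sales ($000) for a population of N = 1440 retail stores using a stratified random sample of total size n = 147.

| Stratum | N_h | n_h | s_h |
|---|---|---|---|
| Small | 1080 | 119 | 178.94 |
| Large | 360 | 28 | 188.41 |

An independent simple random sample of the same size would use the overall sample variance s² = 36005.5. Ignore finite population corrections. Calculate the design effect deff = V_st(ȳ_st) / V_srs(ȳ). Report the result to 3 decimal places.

V̂(ȳ_st) = Σ W_h² s_h²/n_h, with W_h = N_h/N and N = 1440:
  stratum Small: (1080/1440)²·178.94²/119 = 151.353
  stratum Large: (360/1440)²·188.41²/28 = 79.2373
V_st = 230.59
V_srs = s²/n = 36005.5/147 = 244.935
deff = V_st / V_srs = 230.59/244.935 = 0.9414

deff ≈ 0.941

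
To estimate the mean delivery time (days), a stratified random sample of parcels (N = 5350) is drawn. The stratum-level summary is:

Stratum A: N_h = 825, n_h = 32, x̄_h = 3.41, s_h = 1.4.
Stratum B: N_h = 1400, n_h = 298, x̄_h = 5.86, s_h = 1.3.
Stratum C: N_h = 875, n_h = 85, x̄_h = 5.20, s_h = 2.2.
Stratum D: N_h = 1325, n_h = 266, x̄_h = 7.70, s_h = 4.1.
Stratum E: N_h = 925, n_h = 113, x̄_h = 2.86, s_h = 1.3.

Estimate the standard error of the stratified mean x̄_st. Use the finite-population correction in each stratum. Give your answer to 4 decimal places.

V̂(x̄_st) = Σ W_h² (1 − n_h/N_h) s_h²/n_h, with W_h = N_h/N and N = 5350:
  stratum A: (825/5350)²·(1 − 32/825)·1.4²/32 = 0.00139999
  stratum B: (1400/5350)²·(1 − 298/1400)·1.3²/298 = 0.000305684
  stratum C: (875/5350)²·(1 − 85/875)·2.2²/85 = 0.00137516
  stratum D: (1325/5350)²·(1 − 266/1325)·4.1²/266 = 0.00309806
  stratum E: (925/5350)²·(1 − 113/925)·1.3²/113 = 0.000392463
V̂(x̄_st) = 0.00657137
SE(x̄_st) = √0.00657137 = 0.081064

SE(x̄_st) ≈ 0.0811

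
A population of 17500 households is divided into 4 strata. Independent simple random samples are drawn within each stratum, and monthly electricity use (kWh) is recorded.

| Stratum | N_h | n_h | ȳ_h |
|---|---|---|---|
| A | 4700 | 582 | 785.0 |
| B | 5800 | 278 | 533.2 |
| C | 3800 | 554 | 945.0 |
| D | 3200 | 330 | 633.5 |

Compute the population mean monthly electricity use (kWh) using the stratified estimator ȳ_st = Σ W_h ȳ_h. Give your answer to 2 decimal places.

ȳ_st ≈ 708.59

N = Σ N_h = 17500. Stratum weights W_h = N_h/N.
ȳ_st = (4700·785.0 + 5800·533.2 + 3800·945.0 + 3200·633.5) / 17500 = 708.5863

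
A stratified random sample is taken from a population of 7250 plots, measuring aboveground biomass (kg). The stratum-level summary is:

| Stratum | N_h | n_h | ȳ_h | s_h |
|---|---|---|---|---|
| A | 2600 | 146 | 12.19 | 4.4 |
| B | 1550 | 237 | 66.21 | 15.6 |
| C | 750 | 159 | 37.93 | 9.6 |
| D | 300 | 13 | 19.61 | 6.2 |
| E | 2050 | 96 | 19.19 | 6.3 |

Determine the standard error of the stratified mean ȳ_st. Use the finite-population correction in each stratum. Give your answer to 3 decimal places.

SE(ȳ_st) ≈ 0.312

V̂(ȳ_st) = Σ W_h² (1 − n_h/N_h) s_h²/n_h, with W_h = N_h/N and N = 7250:
  stratum A: (2600/7250)²·(1 − 146/2600)·4.4²/146 = 0.0160962
  stratum B: (1550/7250)²·(1 − 237/1550)·15.6²/237 = 0.0397577
  stratum C: (750/7250)²·(1 − 159/750)·9.6²/159 = 0.00488785
  stratum D: (300/7250)²·(1 − 13/300)·6.2²/13 = 0.00484359
  stratum E: (2050/7250)²·(1 − 96/2050)·6.3²/96 = 0.0315074
V̂(ȳ_st) = 0.0970928
SE(ȳ_st) = √0.0970928 = 0.311597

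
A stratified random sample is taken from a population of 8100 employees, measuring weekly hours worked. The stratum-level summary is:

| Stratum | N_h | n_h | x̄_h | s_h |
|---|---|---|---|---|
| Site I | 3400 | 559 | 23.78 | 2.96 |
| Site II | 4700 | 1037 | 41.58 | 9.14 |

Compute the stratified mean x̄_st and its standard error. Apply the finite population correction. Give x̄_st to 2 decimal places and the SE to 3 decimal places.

x̄_st = Σ W_h x̄_h = (3400·23.78 + 4700·41.58)/8100 = 34.10840
V̂(x̄_st) = Σ W_h² (1 − n_h/N_h) s_h²/n_h, with W_h = N_h/N and N = 8100:
  stratum Site I: (3400/8100)²·(1 − 559/3400)·2.96²/559 = 0.00230755
  stratum Site II: (4700/8100)²·(1 − 1037/4700)·9.14²/1037 = 0.0211387
V̂(x̄_st) = 0.0234463
SE(x̄_st) = √0.0234463 = 0.153122

x̄_st ≈ 34.11, SE ≈ 0.153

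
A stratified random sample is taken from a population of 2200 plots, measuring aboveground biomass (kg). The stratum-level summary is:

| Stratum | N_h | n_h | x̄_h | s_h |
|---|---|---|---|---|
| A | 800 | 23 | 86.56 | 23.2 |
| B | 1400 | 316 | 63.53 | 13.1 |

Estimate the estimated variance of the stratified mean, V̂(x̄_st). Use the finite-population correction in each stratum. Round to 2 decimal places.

V̂(x̄_st) ≈ 3.18

V̂(x̄_st) = Σ W_h² (1 − n_h/N_h) s_h²/n_h, with W_h = N_h/N and N = 2200:
  stratum A: (800/2200)²·(1 − 23/800)·23.2²/23 = 3.00548
  stratum B: (1400/2200)²·(1 − 316/1400)·13.1²/316 = 0.170281
V̂(x̄_st) = 3.17576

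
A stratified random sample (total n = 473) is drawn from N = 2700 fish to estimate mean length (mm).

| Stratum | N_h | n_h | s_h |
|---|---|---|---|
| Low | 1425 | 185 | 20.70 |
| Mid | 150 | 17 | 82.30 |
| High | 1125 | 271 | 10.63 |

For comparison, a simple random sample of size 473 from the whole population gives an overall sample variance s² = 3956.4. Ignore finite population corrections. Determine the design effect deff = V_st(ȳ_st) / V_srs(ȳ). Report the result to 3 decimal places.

deff ≈ 0.233

V̂(ȳ_st) = Σ W_h² s_h²/n_h, with W_h = N_h/N and N = 2700:
  stratum Low: (1425/2700)²·20.70²/185 = 0.645166
  stratum Mid: (150/2700)²·82.30²/17 = 1.22972
  stratum High: (1125/2700)²·10.63²/271 = 0.0723894
V_st = 1.94727
V_srs = s²/n = 3956.4/473 = 8.36448
deff = V_st / V_srs = 1.94727/8.36448 = 0.2328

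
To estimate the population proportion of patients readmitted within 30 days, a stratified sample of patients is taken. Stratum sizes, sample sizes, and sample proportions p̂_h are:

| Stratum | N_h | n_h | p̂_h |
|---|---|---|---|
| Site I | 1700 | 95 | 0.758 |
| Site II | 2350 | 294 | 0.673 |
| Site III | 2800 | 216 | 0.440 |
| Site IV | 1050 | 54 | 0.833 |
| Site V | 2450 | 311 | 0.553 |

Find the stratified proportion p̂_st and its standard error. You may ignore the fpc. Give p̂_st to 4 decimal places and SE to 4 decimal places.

N = 10350; stratum weights W_h = N_h/N.
p̂_st = Σ W_h p̂_h = (1700·0.758 + 2350·0.673 + 2800·0.440 + 1050·0.833 + 2450·0.553)/10350 = 0.61175
V̂(p̂_st) = Σ W_h² p̂_h(1−p̂_h)/(n_h−1):
  stratum Site I: (1700/10350)²·0.758·0.242/94 = 5.2647e-05
  stratum Site II: (2350/10350)²·0.673·0.327/293 = 3.87213e-05
  stratum Site III: (2800/10350)²·0.440·0.560/215 = 8.3876e-05
  stratum Site IV: (1050/10350)²·0.833·0.167/53 = 2.70137e-05
  stratum Site V: (2450/10350)²·0.553·0.447/310 = 4.4681e-05
V̂(p̂_st) = 0.000246939; SE = √V̂ = 0.0157143

p̂_st ≈ 0.6118, SE ≈ 0.0157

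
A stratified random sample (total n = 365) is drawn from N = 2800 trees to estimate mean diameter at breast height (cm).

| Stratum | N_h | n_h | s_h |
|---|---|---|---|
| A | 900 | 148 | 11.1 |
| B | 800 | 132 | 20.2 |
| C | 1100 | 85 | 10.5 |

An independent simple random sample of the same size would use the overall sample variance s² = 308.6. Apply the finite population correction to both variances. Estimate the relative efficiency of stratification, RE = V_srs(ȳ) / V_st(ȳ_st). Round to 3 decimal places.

V̂(ȳ_st) = Σ W_h² (1 − n_h/N_h) s_h²/n_h, with W_h = N_h/N and N = 2800:
  stratum A: (900/2800)²·(1 − 148/900)·11.1²/148 = 0.0718668
  stratum B: (800/2800)²·(1 − 132/800)·20.2²/132 = 0.210707
  stratum C: (1100/2800)²·(1 − 85/1100)·10.5²/85 = 0.184715
V_st = 0.467289
V_srs = (1 − 365/2800)·308.6/365 = 0.735265
Relative efficiency = V_srs / V_st = 0.735265/0.467289 = 1.5735

RE ≈ 1.573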